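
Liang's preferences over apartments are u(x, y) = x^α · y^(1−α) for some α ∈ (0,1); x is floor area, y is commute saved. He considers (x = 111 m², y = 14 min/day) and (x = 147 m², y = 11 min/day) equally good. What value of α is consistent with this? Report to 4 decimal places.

α ≈ 0.4619

Indifference: 111^α · 14^(1−α) = 147^α · 11^(1−α).
(111/147)^α = (11/14)^(1−α); take logs: α·ln(111/147) = (1−α)·ln(11/14), i.e. α·-0.2809024 = (1−α)·-0.2411621.
Thus α·(-0.5220645) = -0.2411621, so α = -0.2411621/-0.5220645 ≈ 0.4619.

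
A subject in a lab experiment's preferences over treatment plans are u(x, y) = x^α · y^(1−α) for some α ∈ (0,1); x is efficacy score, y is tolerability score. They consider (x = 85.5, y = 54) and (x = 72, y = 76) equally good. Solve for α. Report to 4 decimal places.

α ≈ 0.6654

The Cobb–Douglas utilities coincide, so 85.5^α·54^(1−α) = 72^α·76^(1−α).
Taking logs: α·ln 85.5 + (1−α)·ln 54 = α·ln 72 + (1−α)·ln 76, i.e. α·0.1718503 = (1−α)·0.3417493.
With A = 0.1718503 and B = 0.3417493: α·A = (1−α)·B, so α = B/(A+B) = 0.3417493/0.5135996 ≈ 0.6654.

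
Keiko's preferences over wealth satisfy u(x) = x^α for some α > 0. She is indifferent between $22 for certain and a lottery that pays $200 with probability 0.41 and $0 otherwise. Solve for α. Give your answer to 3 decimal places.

EU(lottery) = 0.41·200^α + 0.59·0 = 0.41·200^α.
Setting u(22) equal to that: 22^α = 0.41·200^α ⇒ (22/200)^α = 0.41.
Taking logs: α·ln(22/200) = ln(0.41), so α = -0.891598 / -2.207275 ≈ 0.404.

α ≈ 0.404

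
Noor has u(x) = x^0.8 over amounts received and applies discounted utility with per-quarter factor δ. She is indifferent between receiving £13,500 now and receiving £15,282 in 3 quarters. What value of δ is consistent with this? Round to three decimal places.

The payoff in 3 quarters is discounted by δ^3, so u(13500) = δ^3·u(15282) and δ^3 = u(13500)/u(15282).
Since u(x) = x^0.8, δ^3 = (13500/15282)^0.8 = 0.88339^0.8 = 0.90557.
Taking the cube root: δ = 0.90557^(1/3) ≈ 0.967.

δ ≈ 0.967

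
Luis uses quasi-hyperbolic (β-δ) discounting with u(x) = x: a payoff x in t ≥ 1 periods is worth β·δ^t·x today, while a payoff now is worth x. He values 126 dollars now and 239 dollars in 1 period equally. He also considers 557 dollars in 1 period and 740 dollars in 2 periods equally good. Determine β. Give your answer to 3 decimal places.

The second indifference involves only future payoffs, so β cancels: β·δ^1·557 = β·δ^2·740, giving δ = 557/740 = 0.75270.
Substituting δ into 126 = β·δ·239: β = 126/(179.896) ≈ 0.700.

β ≈ 0.700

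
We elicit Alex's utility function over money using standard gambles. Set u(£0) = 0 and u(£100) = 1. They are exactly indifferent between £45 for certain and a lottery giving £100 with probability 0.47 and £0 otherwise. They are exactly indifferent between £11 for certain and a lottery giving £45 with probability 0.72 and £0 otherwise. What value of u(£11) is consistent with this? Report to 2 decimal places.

0.34

First, u(£45) = 0.47·u(£100) + 0.53·u(£0) = 0.47.
The second indifference gives u(£11) = 0.72·u(£45) + 0.28·u(£0) = 0.72·0.47 + 0.28·0.00 = 0.3384.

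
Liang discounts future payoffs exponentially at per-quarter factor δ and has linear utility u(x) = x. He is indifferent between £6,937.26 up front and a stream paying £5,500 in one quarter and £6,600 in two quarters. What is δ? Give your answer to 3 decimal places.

δ ≈ 0.690

The stream is worth 5500δ + 6600δ² today, so 5500δ + 6600δ² = 6937.26.
Rearranged: 6600δ² + 5500δ − 6937.26 = 0.
The positive root is δ = [−5500 + √(5500² + 4·6600·6937.26)] / (2·6600) = (−5500 + 14608.000)/13200 ≈ 0.690.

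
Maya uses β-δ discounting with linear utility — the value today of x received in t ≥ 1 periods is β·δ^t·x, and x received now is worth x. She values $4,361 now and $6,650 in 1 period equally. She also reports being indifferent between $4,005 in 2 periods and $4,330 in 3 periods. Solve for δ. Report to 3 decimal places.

δ ≈ 0.925

The second indifference involves only future payoffs, so β cancels: β·δ^2·4005 = β·δ^3·4330, giving δ = 4005/4330 = 0.92494.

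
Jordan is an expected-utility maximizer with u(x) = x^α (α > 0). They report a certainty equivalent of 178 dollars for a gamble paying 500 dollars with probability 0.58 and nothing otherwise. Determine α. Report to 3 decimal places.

Since u(0) = 0, the lottery's EU is 0.58·500^α.
Equating: 178^α = 0.58·500^α, i.e. 0.3560^α = 0.58.
Taking logs: α·ln(178/500) = ln(0.58), so α = -0.544727 / -1.032825 ≈ 0.527.

α ≈ 0.527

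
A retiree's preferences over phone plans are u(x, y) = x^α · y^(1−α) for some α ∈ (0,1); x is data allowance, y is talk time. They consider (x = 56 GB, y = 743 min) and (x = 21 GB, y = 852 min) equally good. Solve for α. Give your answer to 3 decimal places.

α ≈ 0.122

Set the two utilities equal: 56^α·743^(1−α) = 21^α·852^(1−α).
Rearrange to (56/21)^α = (852/743)^(1−α) and take logs: α·0.980829 = (1−α)·0.136890.
So α/(1−α) = (0.136890)/(0.980829) = 0.139566, and α = 0.139566/1.139566 ≈ 0.122.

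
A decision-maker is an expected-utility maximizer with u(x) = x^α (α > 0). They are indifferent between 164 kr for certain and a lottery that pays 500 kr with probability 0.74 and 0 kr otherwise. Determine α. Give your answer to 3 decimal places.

α ≈ 0.270

EU(lottery) = 0.74·500^α + 0.26·0 = 0.74·500^α.
Indifference: 164^α = 0.74·500^α, so (164/500)^α = 0.74.
Taking logs: α·ln(164/500) = ln(0.74), so α = -0.301105 / -1.114742 ≈ 0.270.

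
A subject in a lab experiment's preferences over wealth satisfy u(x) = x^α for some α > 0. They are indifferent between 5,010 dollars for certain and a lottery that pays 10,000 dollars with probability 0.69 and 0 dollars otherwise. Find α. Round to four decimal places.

α ≈ 0.5369

The lottery's expected utility is 0.69·u(10000) + 0.31·u(0) = 0.69·10000^α (since u(0) = 0 for α > 0).
Equating: 5010^α = 0.69·10000^α, i.e. 0.5010^α = 0.69.
Taking logs: α·ln(5010/10000) = ln(0.69), so α = -0.3710637 / -0.6911492 ≈ 0.5369.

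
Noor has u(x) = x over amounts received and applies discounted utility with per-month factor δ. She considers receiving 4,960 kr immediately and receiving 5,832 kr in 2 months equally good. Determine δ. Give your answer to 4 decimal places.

δ ≈ 0.9222

The payoff in 2 months is discounted by δ^2, so u(4960) = δ^2·u(5832) and δ^2 = u(4960)/u(5832).
With u(x) = x: δ^2 = 4960/5832 = 0.85048.
Taking the square root: δ = 0.85048^(1/2) ≈ 0.9222.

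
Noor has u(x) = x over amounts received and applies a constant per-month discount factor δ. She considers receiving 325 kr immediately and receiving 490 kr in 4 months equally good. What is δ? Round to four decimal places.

δ ≈ 0.9024

Equating discounted utilities: u(325) = δ^4·u(490) ⇒ δ^4 = u(325)/u(490).
With u(x) = x: δ^4 = 325/490 = 0.66327.
Hence δ = (0.66327)^(1/4) = 0.902447.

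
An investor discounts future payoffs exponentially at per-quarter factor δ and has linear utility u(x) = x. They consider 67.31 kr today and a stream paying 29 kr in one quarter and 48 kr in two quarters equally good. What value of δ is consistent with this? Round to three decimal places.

Present value of the stream is 29·δ + 48·δ². Indifference gives 29δ + 48δ² = 67.31.
That is, 48δ² + 29δ − 67.31 = 0, a quadratic in δ.
By the quadratic formula (taking the positive root), δ = (−29 + √13764.52) / 96 ≈ 0.920.

δ ≈ 0.920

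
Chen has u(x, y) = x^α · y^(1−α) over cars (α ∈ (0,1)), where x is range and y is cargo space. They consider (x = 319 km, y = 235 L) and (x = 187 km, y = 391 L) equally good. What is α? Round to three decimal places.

Set the two utilities equal: 319^α·235^(1−α) = 187^α·391^(1−α).
Rearrange to (319/187)^α = (391/235)^(1−α) and take logs: α·0.534082 = (1−α)·0.509122.
Thus α·(1.043204) = 0.509122, so α = 0.509122/1.043204 ≈ 0.488.

α ≈ 0.488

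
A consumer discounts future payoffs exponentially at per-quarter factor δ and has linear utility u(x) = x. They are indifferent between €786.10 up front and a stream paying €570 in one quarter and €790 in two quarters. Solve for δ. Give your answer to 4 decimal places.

δ ≈ 0.7000

Present value of the stream is 570·δ + 790·δ². Indifference gives 570δ + 790δ² = 786.10.
That is, 790δ² + 570δ − 786.10 = 0, a quadratic in δ.
By the quadratic formula (taking the positive root), δ = (−570 + √2808976.00) / 1580 ≈ 0.7000.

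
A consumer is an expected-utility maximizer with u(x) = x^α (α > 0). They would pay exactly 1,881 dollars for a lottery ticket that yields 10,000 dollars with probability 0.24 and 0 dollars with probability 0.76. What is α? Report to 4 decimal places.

α ≈ 0.8542

The lottery's expected utility is 0.24·u(10000) + 0.76·u(0) = 0.24·10000^α (since u(0) = 0 for α > 0).
Setting u(1881) equal to that: 1881^α = 0.24·10000^α ⇒ (1881/10000)^α = 0.24.
Take logs: α = ln 0.24 / ln(1881/10000) ≈ 0.854161.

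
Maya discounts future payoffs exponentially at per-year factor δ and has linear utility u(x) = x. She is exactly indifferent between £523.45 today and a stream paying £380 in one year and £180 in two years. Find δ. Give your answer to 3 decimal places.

δ ≈ 0.950

The stream is worth 380δ + 180δ² today, so 380δ + 180δ² = 523.45.
So 180δ² + 380δ − 523.45 = 0.
By the quadratic formula (taking the positive root), δ = (−380 + √521284.00) / 360 ≈ 0.950.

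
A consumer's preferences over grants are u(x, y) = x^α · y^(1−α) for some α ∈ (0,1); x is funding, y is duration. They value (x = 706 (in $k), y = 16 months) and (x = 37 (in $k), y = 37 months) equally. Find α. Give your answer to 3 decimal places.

α ≈ 0.221

The Cobb–Douglas utilities coincide, so 706^α·16^(1−α) = 37^α·37^(1−α).
Rearrange to (706/37)^α = (37/16)^(1−α) and take logs: α·2.948697 = (1−α)·0.838329.
With A = 2.948697 and B = 0.838329: α·A = (1−α)·B, so α = B/(A+B) = 0.838329/3.787026 ≈ 0.221.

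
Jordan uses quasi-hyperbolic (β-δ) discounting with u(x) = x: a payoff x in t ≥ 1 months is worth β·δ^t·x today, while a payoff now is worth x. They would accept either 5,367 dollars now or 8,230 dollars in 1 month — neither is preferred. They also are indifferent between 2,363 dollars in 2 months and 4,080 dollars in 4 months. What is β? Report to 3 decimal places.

β ≈ 0.857

The second indifference involves only future payoffs, so β cancels: β·δ^2·2363 = β·δ^4·4080, giving δ^2 = 2363/4080 = 0.57917, so δ = 0.76103.
Now use the now-vs-future pair: 5367 = β·δ·8230 gives β = 5367/(0.76103·8230) ≈ 0.857.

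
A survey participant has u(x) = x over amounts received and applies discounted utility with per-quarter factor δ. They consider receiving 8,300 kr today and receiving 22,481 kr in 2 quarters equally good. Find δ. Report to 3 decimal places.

δ ≈ 0.608

Equating discounted utilities: u(8300) = δ^2·u(22481) ⇒ δ^2 = u(8300)/u(22481).
With u(x) = x: δ^2 = 8300/22481 = 0.36920.
So δ = 0.36920^(1/2) ≈ 0.608.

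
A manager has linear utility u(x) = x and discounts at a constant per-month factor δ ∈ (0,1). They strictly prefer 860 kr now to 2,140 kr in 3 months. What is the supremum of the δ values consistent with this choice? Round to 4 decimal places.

Under u(x) = x this choice says 860 > δ^3·2140.
Dividing by 2140: δ^3 < 0.40187. Both sides are positive, so the cube root keeps the direction.
δ < 0.40187^(1/3) = 0.7380.

δ < 0.7380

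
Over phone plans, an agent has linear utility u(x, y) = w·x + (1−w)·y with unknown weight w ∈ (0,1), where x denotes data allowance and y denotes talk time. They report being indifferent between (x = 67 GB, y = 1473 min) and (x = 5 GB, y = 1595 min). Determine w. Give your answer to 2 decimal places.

w = 0.66

Equating utilities: w·67 + (1−w)·1473 = w·5 + (1−w)·1595.
Collecting terms: w·62 = (1−w)·122.
So w/(1−w) = 122/62 = 1.9677, giving w = 122/(62+122) = 0.66.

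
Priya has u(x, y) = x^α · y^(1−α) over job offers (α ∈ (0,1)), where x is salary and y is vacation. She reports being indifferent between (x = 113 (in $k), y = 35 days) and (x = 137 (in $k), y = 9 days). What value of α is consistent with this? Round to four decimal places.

α ≈ 0.8758

Indifference: 113^α · 35^(1−α) = 137^α · 9^(1−α).
Rearrange to (113/137)^α = (9/35)^(1−α) and take logs: α·-0.1925931 = (1−α)·-1.3581235.
So α/(1−α) = (-1.3581235)/(-0.1925931) = 7.0517765, and α = 7.0517765/8.0517765 ≈ 0.8758.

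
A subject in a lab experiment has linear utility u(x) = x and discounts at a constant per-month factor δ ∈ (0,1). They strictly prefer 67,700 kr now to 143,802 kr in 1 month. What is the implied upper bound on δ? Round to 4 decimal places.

δ < 0.4708

Comparing present values: 67700 > δ·143802.
So δ < 67700/143802 = 0.47079.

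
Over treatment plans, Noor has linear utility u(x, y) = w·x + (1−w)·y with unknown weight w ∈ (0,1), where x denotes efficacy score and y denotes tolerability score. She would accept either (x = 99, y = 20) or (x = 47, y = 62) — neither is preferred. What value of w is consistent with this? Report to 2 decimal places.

w = 0.45

Equating utilities: w·99 + (1−w)·20 = w·47 + (1−w)·62.
w·(99−47) = (1−w)·(62−20), i.e. w·52 = (1−w)·42.
The marginal rate of substitution is 42/52, so w = 42/(52+42) = 0.45.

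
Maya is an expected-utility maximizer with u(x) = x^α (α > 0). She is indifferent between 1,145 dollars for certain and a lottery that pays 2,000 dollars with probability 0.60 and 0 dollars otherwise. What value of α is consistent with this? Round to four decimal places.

α ≈ 0.9159

EU(lottery) = 0.60·2000^α + 0.40·0 = 0.60·2000^α.
Equating: 1145^α = 0.60·2000^α, i.e. 0.5725^α = 0.60.
Taking logs: α·ln(1145/2000) = ln(0.60), so α = -0.5108256 / -0.5577425 ≈ 0.9159.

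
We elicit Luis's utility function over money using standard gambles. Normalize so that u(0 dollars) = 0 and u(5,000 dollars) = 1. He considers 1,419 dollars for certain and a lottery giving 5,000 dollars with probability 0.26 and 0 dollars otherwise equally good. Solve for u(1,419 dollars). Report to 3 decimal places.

By the standard-gamble method, u(1,419 dollars) is just the indifference probability on the best outcome: 0.26.

0.260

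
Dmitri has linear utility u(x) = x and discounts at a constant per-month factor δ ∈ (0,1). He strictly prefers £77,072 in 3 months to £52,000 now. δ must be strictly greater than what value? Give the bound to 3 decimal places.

Under u(x) = x this choice says 52000 < δ^3·77072.
So δ^3 > 52000/77072 = 0.67469; taking the cube root of both positive sides preserves the inequality.
δ > 0.67469^(1/3) = 0.877.

δ > 0.877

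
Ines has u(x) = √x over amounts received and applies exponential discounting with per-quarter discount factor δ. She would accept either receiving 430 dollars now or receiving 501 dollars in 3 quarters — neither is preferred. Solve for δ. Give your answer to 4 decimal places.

δ ≈ 0.9749

Indifference means u(430) = δ^3 · u(501), so δ^3 = u(430)/u(501).
Since u(x) = √x, δ^3 = √(430/501) = 0.92644.
So δ = 0.92644^(1/3) ≈ 0.9749.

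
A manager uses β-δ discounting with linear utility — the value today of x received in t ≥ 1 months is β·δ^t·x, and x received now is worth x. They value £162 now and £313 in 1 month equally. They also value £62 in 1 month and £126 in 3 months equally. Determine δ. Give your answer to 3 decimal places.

Both payoffs in the second observation are in the future, so β drops out: δ^1·62 = δ^3·126 ⇒ δ^2 = 62/126 = 0.49206, so δ = 0.70147.

δ ≈ 0.701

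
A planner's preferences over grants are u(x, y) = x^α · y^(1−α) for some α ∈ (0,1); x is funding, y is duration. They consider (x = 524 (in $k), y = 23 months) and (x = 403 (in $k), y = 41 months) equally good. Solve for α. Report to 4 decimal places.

α ≈ 0.6877

The Cobb–Douglas utilities coincide, so 524^α·23^(1−α) = 403^α·41^(1−α).
(524/403)^α = (41/23)^(1−α); take logs: α·ln(524/403) = (1−α)·ln(41/23), i.e. α·0.2625551 = (1−α)·0.5780779.
So α/(1−α) = (0.5780779)/(0.2625551) = 2.2017394, and α = 2.2017394/3.2017394 ≈ 0.6877.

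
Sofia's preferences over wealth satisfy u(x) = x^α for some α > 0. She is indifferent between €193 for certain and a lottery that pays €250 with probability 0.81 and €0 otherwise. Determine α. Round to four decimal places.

The lottery's expected utility is 0.81·u(250) + 0.19·u(0) = 0.81·250^α (since u(0) = 0 for α > 0).
Setting u(193) equal to that: 193^α = 0.81·250^α ⇒ (193/250)^α = 0.81.
Taking logs: α·ln(193/250) = ln(0.81), so α = -0.2107210 / -0.2587707 ≈ 0.8143.

α ≈ 0.8143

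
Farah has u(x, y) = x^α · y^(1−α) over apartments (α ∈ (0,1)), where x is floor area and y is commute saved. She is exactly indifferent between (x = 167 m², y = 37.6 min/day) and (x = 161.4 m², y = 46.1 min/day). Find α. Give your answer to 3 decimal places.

α ≈ 0.857

The Cobb–Douglas utilities coincide, so 167^α·37.6^(1−α) = 161.4^α·46.1^(1−α).
(167/161.4)^α = (46.1/37.6)^(1−α); take logs: α·ln(167/161.4) = (1−α)·ln(46.1/37.6), i.e. α·0.034108 = (1−α)·0.203809.
Thus α·(0.237917) = 0.203809, so α = 0.203809/0.237917 ≈ 0.857.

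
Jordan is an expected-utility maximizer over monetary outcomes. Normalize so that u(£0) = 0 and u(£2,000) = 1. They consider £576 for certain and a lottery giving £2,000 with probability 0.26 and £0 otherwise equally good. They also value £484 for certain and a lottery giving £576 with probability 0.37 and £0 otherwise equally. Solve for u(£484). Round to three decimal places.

0.096

The first gamble pins u(£576): it must equal 0.26·1 + 0.74·0 = 0.26.
The second indifference gives u(£484) = 0.37·u(£576) + 0.63·u(£0) = 0.37·0.26 + 0.63·0.00 = 0.0962.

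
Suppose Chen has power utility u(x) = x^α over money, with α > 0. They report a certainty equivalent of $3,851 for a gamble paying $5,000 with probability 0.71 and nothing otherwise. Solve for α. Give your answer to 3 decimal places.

The lottery's expected utility is 0.71·u(5000) + 0.29·u(0) = 0.71·5000^α (since u(0) = 0 for α > 0).
Setting u(3851) equal to that: 3851^α = 0.71·5000^α ⇒ (3851/5000)^α = 0.71.
Take logs: α = ln 0.71 / ln(3851/5000) ≈ 1.31170.

α ≈ 1.312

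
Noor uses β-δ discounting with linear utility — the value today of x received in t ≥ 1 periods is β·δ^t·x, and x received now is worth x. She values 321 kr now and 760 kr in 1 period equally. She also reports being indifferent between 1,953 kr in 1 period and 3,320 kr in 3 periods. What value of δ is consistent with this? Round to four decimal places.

δ ≈ 0.7670

Both payoffs in the second observation are in the future, so β drops out: δ^1·1953 = δ^3·3320 ⇒ δ^2 = 1953/3320 = 0.58825, so δ = 0.76698.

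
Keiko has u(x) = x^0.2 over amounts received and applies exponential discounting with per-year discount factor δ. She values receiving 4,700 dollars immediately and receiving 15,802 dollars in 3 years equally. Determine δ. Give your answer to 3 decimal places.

Indifference means u(4700) = δ^3 · u(15802), so δ^3 = u(4700)/u(15802).
With u(x) = x^0.2: δ^3 = 4700^0.2/15802^0.2 = (4700/15802)^0.2 = 0.78465.
Hence δ = (0.78465)^(1/3) = 0.92234.

δ ≈ 0.922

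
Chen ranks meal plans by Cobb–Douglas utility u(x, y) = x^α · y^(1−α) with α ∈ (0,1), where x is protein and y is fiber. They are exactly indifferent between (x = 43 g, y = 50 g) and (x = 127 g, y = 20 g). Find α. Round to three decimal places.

α ≈ 0.458

Set the two utilities equal: 43^α·50^(1−α) = 127^α·20^(1−α).
Taking logs: α·ln 43 + (1−α)·ln 50 = α·ln 127 + (1−α)·ln 20, i.e. α·-1.082987 = (1−α)·-0.916291.
With A = -1.082987 and B = -0.916291: α·A = (1−α)·B, so α = B/(A+B) = -0.916291/-1.999278 ≈ 0.458.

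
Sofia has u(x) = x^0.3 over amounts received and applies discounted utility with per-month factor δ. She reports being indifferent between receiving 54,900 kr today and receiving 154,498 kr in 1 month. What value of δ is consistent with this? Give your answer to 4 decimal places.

δ ≈ 0.7332

Indifference means u(54900) = δ · u(154498), so δ = u(54900)/u(154498).
With u(x) = x^0.3: δ = 54900^0.3/154498^0.3 = (54900/154498)^0.3 = 0.73315.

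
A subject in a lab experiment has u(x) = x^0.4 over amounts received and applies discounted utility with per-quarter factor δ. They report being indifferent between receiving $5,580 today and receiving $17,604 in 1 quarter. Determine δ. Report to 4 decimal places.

δ ≈ 0.6316

The payoff in 1 quarter is discounted by δ, so u(5580) = δ·u(17604) and δ = u(5580)/u(17604).
Since u(x) = x^0.4, δ = (5580/17604)^0.4 = 0.31697^0.4 = 0.63155.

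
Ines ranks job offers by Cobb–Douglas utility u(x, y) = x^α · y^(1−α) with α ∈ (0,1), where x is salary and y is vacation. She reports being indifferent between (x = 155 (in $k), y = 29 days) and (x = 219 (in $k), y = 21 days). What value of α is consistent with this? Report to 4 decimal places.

Indifference: 155^α · 29^(1−α) = 219^α · 21^(1−α).
(155/219)^α = (21/29)^(1−α); take logs: α·ln(155/219) = (1−α)·ln(21/29), i.e. α·-0.3456466 = (1−α)·-0.3227734.
Thus α·(-0.6684200) = -0.3227734, so α = -0.3227734/-0.6684200 ≈ 0.4829.

α ≈ 0.4829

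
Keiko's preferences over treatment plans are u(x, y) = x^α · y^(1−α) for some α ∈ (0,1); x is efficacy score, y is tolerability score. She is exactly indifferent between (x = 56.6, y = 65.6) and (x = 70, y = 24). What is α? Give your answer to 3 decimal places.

Set the two utilities equal: 56.6^α·65.6^(1−α) = 70^α·24^(1−α).
Taking logs: α·ln 56.6 + (1−α)·ln 65.6 = α·ln 70 + (1−α)·ln 24, i.e. α·-0.212486 = (1−α)·-1.005522.
Thus α·(-1.218008) = -1.005522, so α = -1.005522/-1.218008 ≈ 0.826.

α ≈ 0.826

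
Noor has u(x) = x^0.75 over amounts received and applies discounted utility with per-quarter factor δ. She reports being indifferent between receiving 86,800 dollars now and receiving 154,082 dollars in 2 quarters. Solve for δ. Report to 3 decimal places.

δ ≈ 0.806

The payoff in 2 quarters is discounted by δ^2, so u(86800) = δ^2·u(154082) and δ^2 = u(86800)/u(154082).
Since u(x) = x^0.75, δ^2 = (86800/154082)^0.75 = 0.56334^0.75 = 0.65024.
So δ = 0.65024^(1/2) ≈ 0.806.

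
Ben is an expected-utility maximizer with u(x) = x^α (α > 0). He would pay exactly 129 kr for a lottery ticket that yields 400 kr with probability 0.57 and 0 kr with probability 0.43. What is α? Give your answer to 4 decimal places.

EU(lottery) = 0.57·400^α + 0.43·0 = 0.57·400^α.
Indifference: 129^α = 0.57·400^α, so (129/400)^α = 0.57.
Taking logs: α·ln(129/400) = ln(0.57), so α = -0.5621189 / -1.1316521 ≈ 0.4967.

α ≈ 0.4967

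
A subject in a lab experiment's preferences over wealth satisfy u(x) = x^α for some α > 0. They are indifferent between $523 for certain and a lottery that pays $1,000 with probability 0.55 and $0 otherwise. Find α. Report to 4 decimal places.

EU(lottery) = 0.55·1000^α + 0.45·0 = 0.55·1000^α.
Indifference: 523^α = 0.55·1000^α, so (523/1000)^α = 0.55.
Take logs: α = ln 0.55 / ln(523/1000) ≈ 0.922341.

α ≈ 0.9223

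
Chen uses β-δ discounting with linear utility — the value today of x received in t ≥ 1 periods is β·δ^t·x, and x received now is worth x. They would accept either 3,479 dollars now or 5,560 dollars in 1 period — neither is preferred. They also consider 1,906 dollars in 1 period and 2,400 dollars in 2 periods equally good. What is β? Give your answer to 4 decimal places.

Both payoffs in the second observation are in the future, so β drops out: δ^1·1906 = δ^2·2400 ⇒ δ = 1906/2400 = 0.79417.
Substituting δ into 3479 = β·δ·5560: β = 3479/(4415.567) ≈ 0.7879.

β ≈ 0.7879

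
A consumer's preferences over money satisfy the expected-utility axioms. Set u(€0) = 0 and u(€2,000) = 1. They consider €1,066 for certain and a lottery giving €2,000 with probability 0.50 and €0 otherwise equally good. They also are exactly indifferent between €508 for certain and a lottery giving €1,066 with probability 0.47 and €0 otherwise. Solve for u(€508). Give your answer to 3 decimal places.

0.235

From the first indifference, u(€1,066) = 0.50·u(€2,000) + 0.50·u(€0) = 0.50·1 + 0.50·0 = 0.50.
Chaining: u(€508) = 0.47·0.50 + 0.53·0.00 = 0.2350.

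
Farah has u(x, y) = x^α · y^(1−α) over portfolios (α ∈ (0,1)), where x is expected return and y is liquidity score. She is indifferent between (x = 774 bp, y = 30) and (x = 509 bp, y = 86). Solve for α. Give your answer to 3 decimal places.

α ≈ 0.715

Indifference: 774^α · 30^(1−α) = 509^α · 86^(1−α).
Rearrange to (774/509)^α = (86/30)^(1−α) and take logs: α·0.419124 = (1−α)·1.053150.
So α/(1−α) = (1.053150)/(0.419124) = 2.512741, and α = 2.512741/3.512741 ≈ 0.715.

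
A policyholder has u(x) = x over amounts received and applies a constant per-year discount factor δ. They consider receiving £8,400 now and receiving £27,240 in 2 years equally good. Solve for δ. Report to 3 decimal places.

δ ≈ 0.555

The payoff in 2 years is discounted by δ^2, so u(8400) = δ^2·u(27240) and δ^2 = u(8400)/u(27240).
With u(x) = x: δ^2 = 8400/27240 = 0.30837.
Hence δ = (0.30837)^(1/2) = 0.55531.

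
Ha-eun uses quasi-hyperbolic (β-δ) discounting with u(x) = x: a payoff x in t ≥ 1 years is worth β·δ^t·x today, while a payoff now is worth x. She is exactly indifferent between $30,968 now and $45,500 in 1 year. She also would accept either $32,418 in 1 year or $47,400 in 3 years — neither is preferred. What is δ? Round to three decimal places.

The second indifference involves only future payoffs, so β cancels: β·δ^1·32418 = β·δ^3·47400, giving δ^2 = 32418/47400 = 0.68392, so δ = 0.82700.

δ ≈ 0.827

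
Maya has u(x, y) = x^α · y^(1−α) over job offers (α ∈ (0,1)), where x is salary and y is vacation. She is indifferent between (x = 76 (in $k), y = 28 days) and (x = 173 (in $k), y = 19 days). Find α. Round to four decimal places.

α ≈ 0.3204

Indifference: 76^α · 28^(1−α) = 173^α · 19^(1−α).
Rearrange to (76/173)^α = (19/28)^(1−α) and take logs: α·-0.8225583 = (1−α)·-0.3877655.
With A = -0.8225583 and B = -0.3877655: α·A = (1−α)·B, so α = B/(A+B) = -0.3877655/-1.2103238 ≈ 0.3204.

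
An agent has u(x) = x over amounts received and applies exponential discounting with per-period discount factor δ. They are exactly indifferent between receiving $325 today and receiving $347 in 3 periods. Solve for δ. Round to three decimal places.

The payoff in 3 periods is discounted by δ^3, so u(325) = δ^3·u(347) and δ^3 = u(325)/u(347).
With u(x) = x: δ^3 = 325/347 = 0.93660.
Taking the cube root: δ = 0.93660^(1/3) ≈ 0.978.

δ ≈ 0.978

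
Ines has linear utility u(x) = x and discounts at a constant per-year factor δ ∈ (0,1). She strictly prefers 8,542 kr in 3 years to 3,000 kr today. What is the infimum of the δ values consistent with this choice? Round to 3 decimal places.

Comparing present values: 3000 < δ^3·8542.
Hence δ^3 > 3000/8542 = 0.35121, and x ↦ x^(1/3) is increasing on (0,∞).
δ > (3000/8542)^(1/3) ≈ 0.706.

δ > 0.706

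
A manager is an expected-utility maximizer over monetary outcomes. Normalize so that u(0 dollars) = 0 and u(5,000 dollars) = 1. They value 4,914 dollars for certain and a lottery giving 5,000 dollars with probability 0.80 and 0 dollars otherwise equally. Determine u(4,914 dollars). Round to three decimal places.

0.800

By the standard-gamble method, u(4,914 dollars) is just the indifference probability on the best outcome: 0.80.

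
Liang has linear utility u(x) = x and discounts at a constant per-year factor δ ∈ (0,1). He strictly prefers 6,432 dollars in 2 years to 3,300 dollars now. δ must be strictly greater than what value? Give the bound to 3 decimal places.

Comparing present values: 3300 < δ^2·6432.
Dividing by 6432: δ^2 > 0.51306. Both sides are positive, so the square root keeps the direction.
δ > (3300/6432)^(1/2) ≈ 0.716.

δ > 0.716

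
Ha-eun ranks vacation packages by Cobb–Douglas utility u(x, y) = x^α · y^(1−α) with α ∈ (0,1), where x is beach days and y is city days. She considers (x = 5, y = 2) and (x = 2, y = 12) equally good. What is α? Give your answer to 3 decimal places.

Indifference: 5^α · 2^(1−α) = 2^α · 12^(1−α).
Taking logs: α·ln 5 + (1−α)·ln 2 = α·ln 2 + (1−α)·ln 12, i.e. α·0.916291 = (1−α)·1.791759.
So α/(1−α) = (1.791759)/(0.916291) = 1.955448, and α = 1.955448/2.955448 ≈ 0.662.

α ≈ 0.662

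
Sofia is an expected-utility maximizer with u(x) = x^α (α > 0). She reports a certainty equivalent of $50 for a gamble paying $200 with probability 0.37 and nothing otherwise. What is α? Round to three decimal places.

EU(lottery) = 0.37·200^α + 0.63·0 = 0.37·200^α.
Setting u(50) equal to that: 50^α = 0.37·200^α ⇒ (50/200)^α = 0.37.
Taking logs: α·ln(50/200) = ln(0.37), so α = -0.994252 / -1.386294 ≈ 0.717.

α ≈ 0.717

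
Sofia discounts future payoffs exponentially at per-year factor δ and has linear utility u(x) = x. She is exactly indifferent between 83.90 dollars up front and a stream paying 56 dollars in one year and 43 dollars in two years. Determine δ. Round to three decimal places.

δ ≈ 0.890

Equating present values: 83.90 = 56δ + 43δ².
So 43δ² + 56δ − 83.90 = 0.
The positive root is δ = [−56 + √(56² + 4·43·83.90)] / (2·43) = (−56 + 132.540)/86 ≈ 0.890.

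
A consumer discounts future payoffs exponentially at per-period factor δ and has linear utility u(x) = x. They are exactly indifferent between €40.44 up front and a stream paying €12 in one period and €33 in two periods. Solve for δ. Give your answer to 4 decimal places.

δ ≈ 0.9400

Present value of the stream is 12·δ + 33·δ². Indifference gives 12δ + 33δ² = 40.44.
That is, 33δ² + 12δ − 40.44 = 0, a quadratic in δ.
δ = (−12 + √(12² + 4·33·40.44)) / (2·33) = (−12 + √5482.08) / 66 ≈ 0.9400.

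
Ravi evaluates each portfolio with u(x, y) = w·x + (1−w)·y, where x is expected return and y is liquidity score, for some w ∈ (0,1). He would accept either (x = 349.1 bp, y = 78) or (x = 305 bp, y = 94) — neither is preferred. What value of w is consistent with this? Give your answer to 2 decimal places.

Equating utilities: w·349.1 + (1−w)·78 = w·305 + (1−w)·94.
w·(349.1−305) = (1−w)·(94−78), i.e. w·44.1 = (1−w)·16.
The marginal rate of substitution is 16/44.1, so w = 16/(44.1+16) = 0.27.

w = 0.27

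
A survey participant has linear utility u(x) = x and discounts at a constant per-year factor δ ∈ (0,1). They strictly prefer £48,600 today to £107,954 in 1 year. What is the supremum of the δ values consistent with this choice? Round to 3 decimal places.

δ < 0.450

The preference means 48600 > δ·107954.
Dividing through by 107954 gives δ < 0.45019.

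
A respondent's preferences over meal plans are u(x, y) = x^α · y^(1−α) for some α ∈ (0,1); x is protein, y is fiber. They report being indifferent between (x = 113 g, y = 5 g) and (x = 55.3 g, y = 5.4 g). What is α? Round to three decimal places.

Set the two utilities equal: 113^α·5^(1−α) = 55.3^α·5.4^(1−α).
Rearrange to (113/55.3)^α = (5.4/5)^(1−α) and take logs: α·0.714615 = (1−α)·0.076961.
So α/(1−α) = (0.076961)/(0.714615) = 0.107696, and α = 0.107696/1.107696 ≈ 0.097.

α ≈ 0.097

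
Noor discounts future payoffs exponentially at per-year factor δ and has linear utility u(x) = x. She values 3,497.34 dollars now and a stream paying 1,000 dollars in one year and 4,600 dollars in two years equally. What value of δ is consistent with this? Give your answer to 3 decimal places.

δ ≈ 0.770

Equating present values: 3497.34 = 1000δ + 4600δ².
That is, 4600δ² + 1000δ − 3497.34 = 0, a quadratic in δ.
By the quadratic formula (taking the positive root), δ = (−1000 + √65351056.00) / 9200 ≈ 0.770.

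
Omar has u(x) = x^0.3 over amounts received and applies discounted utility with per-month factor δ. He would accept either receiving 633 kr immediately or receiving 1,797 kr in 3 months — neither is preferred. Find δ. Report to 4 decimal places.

The payoff in 3 months is discounted by δ^3, so u(633) = δ^3·u(1797) and δ^3 = u(633)/u(1797).
With u(x) = x^0.3: δ^3 = 633^0.3/1797^0.3 = (633/1797)^0.3 = 0.73123.
Taking the cube root: δ = 0.73123^(1/3) ≈ 0.9009.

δ ≈ 0.9009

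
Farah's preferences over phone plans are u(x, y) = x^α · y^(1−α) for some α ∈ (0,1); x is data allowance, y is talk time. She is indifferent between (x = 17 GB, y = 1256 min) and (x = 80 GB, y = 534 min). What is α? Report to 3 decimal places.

α ≈ 0.356

Set the two utilities equal: 17^α·1256^(1−α) = 80^α·534^(1−α).
Taking logs: α·ln 17 + (1−α)·ln 1256 = α·ln 80 + (1−α)·ln 534, i.e. α·-1.548813 = (1−α)·-0.855292.
So α/(1−α) = (-0.855292)/(-1.548813) = 0.552224, and α = 0.552224/1.552224 ≈ 0.356.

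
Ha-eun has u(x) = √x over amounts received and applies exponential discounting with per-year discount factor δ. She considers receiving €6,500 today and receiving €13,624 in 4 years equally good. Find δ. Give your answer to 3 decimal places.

The payoff in 4 years is discounted by δ^4, so u(6500) = δ^4·u(13624) and δ^4 = u(6500)/u(13624).
With u(x) = √x: δ^4 = √6500/√13624 = √(6500/13624) = 0.69072.
So δ = 0.69072^(1/4) ≈ 0.912.

δ ≈ 0.912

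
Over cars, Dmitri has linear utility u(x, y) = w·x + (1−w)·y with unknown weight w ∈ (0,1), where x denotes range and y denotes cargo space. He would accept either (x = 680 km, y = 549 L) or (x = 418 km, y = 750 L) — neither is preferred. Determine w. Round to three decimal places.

w = 0.434

u(680,549) = u(418,750) means w·680 + (1−w)·549 = w·418 + (1−w)·750.
w·(680−418) = (1−w)·(750−549), i.e. w·262 = (1−w)·201.
So w/(1−w) = 201/262 = 0.7672, giving w = 201/(262+201) = 0.434.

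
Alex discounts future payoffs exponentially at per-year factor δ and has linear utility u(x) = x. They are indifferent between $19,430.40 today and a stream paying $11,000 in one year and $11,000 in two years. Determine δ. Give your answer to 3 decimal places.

The stream is worth 11000δ + 11000δ² today, so 11000δ + 11000δ² = 19430.40.
So 11000δ² + 11000δ − 19430.40 = 0.
By the quadratic formula (taking the positive root), δ = (−11000 + √975937600.00) / 22000 ≈ 0.920.

δ ≈ 0.920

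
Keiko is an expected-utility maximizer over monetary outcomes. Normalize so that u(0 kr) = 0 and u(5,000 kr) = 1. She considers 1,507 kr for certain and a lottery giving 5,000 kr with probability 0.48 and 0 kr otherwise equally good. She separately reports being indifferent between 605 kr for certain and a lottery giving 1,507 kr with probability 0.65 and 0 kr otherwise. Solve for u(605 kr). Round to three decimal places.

From the first indifference, u(1,507 kr) = 0.48·u(5,000 kr) + 0.52·u(0 kr) = 0.48·1 + 0.52·0 = 0.48.
Chaining: u(605 kr) = 0.65·0.48 + 0.35·0.00 = 0.3120.

0.312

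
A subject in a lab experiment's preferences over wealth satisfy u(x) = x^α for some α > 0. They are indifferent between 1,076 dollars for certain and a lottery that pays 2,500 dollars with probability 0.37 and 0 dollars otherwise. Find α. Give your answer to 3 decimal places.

EU(lottery) = 0.37·2500^α + 0.63·0 = 0.37·2500^α.
Indifference: 1076^α = 0.37·2500^α, so (1076/2500)^α = 0.37.
Take logs: α = ln 0.37 / ln(1076/2500) ≈ 1.17937.

α ≈ 1.179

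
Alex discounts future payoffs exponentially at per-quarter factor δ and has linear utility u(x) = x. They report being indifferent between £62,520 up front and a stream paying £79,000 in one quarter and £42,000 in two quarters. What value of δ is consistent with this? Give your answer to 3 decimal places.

The stream is worth 79000δ + 42000δ² today, so 79000δ + 42000δ² = 62520.
So 42000δ² + 79000δ − 62520 = 0.
δ = (−79000 + √(79000² + 4·42000·62520)) / (2·42000) = (−79000 + √16744360000.00) / 84000 ≈ 0.600.

δ ≈ 0.600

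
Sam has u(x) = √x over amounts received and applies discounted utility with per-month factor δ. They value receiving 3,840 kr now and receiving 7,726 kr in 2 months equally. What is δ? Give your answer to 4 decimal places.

δ ≈ 0.8396

Indifference means u(3840) = δ^2 · u(7726), so δ^2 = u(3840)/u(7726).
Since u(x) = √x, δ^2 = √(3840/7726) = 0.70500.
So δ = 0.70500^(1/2) ≈ 0.8396.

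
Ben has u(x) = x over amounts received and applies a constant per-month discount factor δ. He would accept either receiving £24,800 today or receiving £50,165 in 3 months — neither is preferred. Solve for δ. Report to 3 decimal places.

δ ≈ 0.791

The payoff in 3 months is discounted by δ^3, so u(24800) = δ^3·u(50165) and δ^3 = u(24800)/u(50165).
With u(x) = x: δ^3 = 24800/50165 = 0.49437.
So δ = 0.49437^(1/3) ≈ 0.791.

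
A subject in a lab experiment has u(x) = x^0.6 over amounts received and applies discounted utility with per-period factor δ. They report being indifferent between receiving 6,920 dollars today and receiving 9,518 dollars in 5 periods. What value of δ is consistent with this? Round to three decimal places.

Indifference means u(6920) = δ^5 · u(9518), so δ^5 = u(6920)/u(9518).
With u(x) = x^0.6: δ^5 = 6920^0.6/9518^0.6 = (6920/9518)^0.6 = 0.82592.
Taking the 5th root: δ = 0.82592^(1/5) ≈ 0.962.

δ ≈ 0.962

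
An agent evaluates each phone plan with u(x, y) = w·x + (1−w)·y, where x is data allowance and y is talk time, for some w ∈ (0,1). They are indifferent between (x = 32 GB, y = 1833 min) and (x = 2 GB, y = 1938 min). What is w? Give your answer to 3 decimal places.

w = 0.778

Indifference: w·32 + (1−w)·1833 = w·2 + (1−w)·1938.
Collecting terms: w·30 = (1−w)·105.
So w/(1−w) = 105/30 = 3.5000, giving w = 105/(30+105) = 0.778.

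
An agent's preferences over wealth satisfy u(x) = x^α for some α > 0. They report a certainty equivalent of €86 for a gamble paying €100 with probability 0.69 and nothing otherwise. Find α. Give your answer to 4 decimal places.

EU(lottery) = 0.69·100^α + 0.31·0 = 0.69·100^α.
Indifference: 86^α = 0.69·100^α, so (86/100)^α = 0.69.
Take logs: α = ln 0.69 / ln(86/100) ≈ 2.460261.

α ≈ 2.4603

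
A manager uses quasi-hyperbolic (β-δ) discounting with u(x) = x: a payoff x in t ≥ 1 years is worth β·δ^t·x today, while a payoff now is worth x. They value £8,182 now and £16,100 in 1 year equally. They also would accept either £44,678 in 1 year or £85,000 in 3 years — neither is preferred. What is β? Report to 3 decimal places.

Both payoffs in the second observation are in the future, so β drops out: δ^1·44678 = δ^3·85000 ⇒ δ^2 = 44678/85000 = 0.52562, so δ = 0.72500.
Substituting δ into 8182 = β·δ·16100: β = 8182/(11672.484) ≈ 0.701.

β ≈ 0.701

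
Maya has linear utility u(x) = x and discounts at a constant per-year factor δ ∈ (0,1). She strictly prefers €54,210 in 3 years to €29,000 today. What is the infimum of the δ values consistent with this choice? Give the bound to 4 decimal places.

δ > 0.8118

Under u(x) = x this choice says 29000 < δ^3·54210.
Dividing by 54210: δ^3 > 0.53496. Both sides are positive, so the cube root keeps the direction.
δ > (29000/54210)^(1/3) ≈ 0.8118.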